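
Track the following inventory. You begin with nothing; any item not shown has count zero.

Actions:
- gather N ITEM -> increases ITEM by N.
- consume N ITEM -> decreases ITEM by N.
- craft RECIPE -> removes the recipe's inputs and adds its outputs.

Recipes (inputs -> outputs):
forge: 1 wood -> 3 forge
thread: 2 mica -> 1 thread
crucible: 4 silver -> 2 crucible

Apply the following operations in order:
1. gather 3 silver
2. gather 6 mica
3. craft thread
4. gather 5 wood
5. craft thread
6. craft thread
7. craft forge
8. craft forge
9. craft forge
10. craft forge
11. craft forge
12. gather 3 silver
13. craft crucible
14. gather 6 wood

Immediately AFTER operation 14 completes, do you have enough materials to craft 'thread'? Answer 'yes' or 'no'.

Answer: no

Derivation:
After 1 (gather 3 silver): silver=3
After 2 (gather 6 mica): mica=6 silver=3
After 3 (craft thread): mica=4 silver=3 thread=1
After 4 (gather 5 wood): mica=4 silver=3 thread=1 wood=5
After 5 (craft thread): mica=2 silver=3 thread=2 wood=5
After 6 (craft thread): silver=3 thread=3 wood=5
After 7 (craft forge): forge=3 silver=3 thread=3 wood=4
After 8 (craft forge): forge=6 silver=3 thread=3 wood=3
After 9 (craft forge): forge=9 silver=3 thread=3 wood=2
After 10 (craft forge): forge=12 silver=3 thread=3 wood=1
After 11 (craft forge): forge=15 silver=3 thread=3
After 12 (gather 3 silver): forge=15 silver=6 thread=3
After 13 (craft crucible): crucible=2 forge=15 silver=2 thread=3
After 14 (gather 6 wood): crucible=2 forge=15 silver=2 thread=3 wood=6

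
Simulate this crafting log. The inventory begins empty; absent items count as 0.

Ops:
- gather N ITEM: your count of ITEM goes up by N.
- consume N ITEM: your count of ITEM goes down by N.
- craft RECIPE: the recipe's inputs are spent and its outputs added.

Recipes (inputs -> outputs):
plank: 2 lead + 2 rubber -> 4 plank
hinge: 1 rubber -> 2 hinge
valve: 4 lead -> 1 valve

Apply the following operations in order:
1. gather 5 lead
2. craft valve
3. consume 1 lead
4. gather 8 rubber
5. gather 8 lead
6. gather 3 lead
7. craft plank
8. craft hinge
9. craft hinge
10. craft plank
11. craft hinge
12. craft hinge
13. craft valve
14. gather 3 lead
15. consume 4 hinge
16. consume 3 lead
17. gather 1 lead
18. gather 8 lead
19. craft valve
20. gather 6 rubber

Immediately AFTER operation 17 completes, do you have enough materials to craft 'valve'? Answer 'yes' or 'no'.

Answer: yes

Derivation:
After 1 (gather 5 lead): lead=5
After 2 (craft valve): lead=1 valve=1
After 3 (consume 1 lead): valve=1
After 4 (gather 8 rubber): rubber=8 valve=1
After 5 (gather 8 lead): lead=8 rubber=8 valve=1
After 6 (gather 3 lead): lead=11 rubber=8 valve=1
After 7 (craft plank): lead=9 plank=4 rubber=6 valve=1
After 8 (craft hinge): hinge=2 lead=9 plank=4 rubber=5 valve=1
After 9 (craft hinge): hinge=4 lead=9 plank=4 rubber=4 valve=1
After 10 (craft plank): hinge=4 lead=7 plank=8 rubber=2 valve=1
After 11 (craft hinge): hinge=6 lead=7 plank=8 rubber=1 valve=1
After 12 (craft hinge): hinge=8 lead=7 plank=8 valve=1
After 13 (craft valve): hinge=8 lead=3 plank=8 valve=2
After 14 (gather 3 lead): hinge=8 lead=6 plank=8 valve=2
After 15 (consume 4 hinge): hinge=4 lead=6 plank=8 valve=2
After 16 (consume 3 lead): hinge=4 lead=3 plank=8 valve=2
After 17 (gather 1 lead): hinge=4 lead=4 plank=8 valve=2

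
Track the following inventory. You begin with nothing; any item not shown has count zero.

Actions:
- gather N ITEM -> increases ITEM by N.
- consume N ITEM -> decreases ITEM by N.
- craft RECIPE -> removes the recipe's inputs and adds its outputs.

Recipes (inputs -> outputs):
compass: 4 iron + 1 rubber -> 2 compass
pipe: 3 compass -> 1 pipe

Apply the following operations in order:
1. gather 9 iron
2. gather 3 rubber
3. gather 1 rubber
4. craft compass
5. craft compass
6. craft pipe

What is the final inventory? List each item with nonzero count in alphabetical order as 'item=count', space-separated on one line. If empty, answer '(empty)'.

After 1 (gather 9 iron): iron=9
After 2 (gather 3 rubber): iron=9 rubber=3
After 3 (gather 1 rubber): iron=9 rubber=4
After 4 (craft compass): compass=2 iron=5 rubber=3
After 5 (craft compass): compass=4 iron=1 rubber=2
After 6 (craft pipe): compass=1 iron=1 pipe=1 rubber=2

Answer: compass=1 iron=1 pipe=1 rubber=2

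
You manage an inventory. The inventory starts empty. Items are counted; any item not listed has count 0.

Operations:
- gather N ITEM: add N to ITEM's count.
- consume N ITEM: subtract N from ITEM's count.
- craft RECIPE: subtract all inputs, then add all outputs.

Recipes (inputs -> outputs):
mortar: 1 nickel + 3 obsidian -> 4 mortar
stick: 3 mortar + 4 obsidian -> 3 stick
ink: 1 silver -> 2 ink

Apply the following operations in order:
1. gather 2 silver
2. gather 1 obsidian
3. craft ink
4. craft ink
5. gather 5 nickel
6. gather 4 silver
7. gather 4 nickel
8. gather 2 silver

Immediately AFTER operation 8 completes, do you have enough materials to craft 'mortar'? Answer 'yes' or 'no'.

After 1 (gather 2 silver): silver=2
After 2 (gather 1 obsidian): obsidian=1 silver=2
After 3 (craft ink): ink=2 obsidian=1 silver=1
After 4 (craft ink): ink=4 obsidian=1
After 5 (gather 5 nickel): ink=4 nickel=5 obsidian=1
After 6 (gather 4 silver): ink=4 nickel=5 obsidian=1 silver=4
After 7 (gather 4 nickel): ink=4 nickel=9 obsidian=1 silver=4
After 8 (gather 2 silver): ink=4 nickel=9 obsidian=1 silver=6

Answer: no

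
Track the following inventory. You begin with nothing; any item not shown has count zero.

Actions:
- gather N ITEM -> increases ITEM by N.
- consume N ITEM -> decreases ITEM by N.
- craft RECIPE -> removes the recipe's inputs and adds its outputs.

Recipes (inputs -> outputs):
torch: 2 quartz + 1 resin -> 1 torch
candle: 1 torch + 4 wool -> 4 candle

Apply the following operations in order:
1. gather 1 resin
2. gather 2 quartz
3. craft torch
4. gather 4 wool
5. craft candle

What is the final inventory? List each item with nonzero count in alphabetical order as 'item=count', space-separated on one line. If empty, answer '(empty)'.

Answer: candle=4

Derivation:
After 1 (gather 1 resin): resin=1
After 2 (gather 2 quartz): quartz=2 resin=1
After 3 (craft torch): torch=1
After 4 (gather 4 wool): torch=1 wool=4
After 5 (craft candle): candle=4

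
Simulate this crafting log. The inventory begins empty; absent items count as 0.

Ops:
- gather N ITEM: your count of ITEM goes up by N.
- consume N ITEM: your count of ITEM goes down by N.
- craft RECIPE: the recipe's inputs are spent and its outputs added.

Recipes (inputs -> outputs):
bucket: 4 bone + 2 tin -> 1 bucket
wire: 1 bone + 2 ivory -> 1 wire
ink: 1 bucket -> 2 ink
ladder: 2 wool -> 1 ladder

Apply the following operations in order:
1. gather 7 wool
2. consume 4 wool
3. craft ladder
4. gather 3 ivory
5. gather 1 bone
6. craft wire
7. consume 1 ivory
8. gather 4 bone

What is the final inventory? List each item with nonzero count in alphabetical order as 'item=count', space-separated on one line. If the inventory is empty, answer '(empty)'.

After 1 (gather 7 wool): wool=7
After 2 (consume 4 wool): wool=3
After 3 (craft ladder): ladder=1 wool=1
After 4 (gather 3 ivory): ivory=3 ladder=1 wool=1
After 5 (gather 1 bone): bone=1 ivory=3 ladder=1 wool=1
After 6 (craft wire): ivory=1 ladder=1 wire=1 wool=1
After 7 (consume 1 ivory): ladder=1 wire=1 wool=1
After 8 (gather 4 bone): bone=4 ladder=1 wire=1 wool=1

Answer: bone=4 ladder=1 wire=1 wool=1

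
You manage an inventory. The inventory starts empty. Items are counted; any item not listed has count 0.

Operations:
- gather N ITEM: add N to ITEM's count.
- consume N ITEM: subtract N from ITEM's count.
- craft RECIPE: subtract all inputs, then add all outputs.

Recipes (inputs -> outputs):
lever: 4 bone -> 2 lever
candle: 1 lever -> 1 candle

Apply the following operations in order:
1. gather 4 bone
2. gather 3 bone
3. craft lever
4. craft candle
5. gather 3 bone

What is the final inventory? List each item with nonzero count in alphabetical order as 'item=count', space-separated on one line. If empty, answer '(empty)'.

Answer: bone=6 candle=1 lever=1

Derivation:
After 1 (gather 4 bone): bone=4
After 2 (gather 3 bone): bone=7
After 3 (craft lever): bone=3 lever=2
After 4 (craft candle): bone=3 candle=1 lever=1
After 5 (gather 3 bone): bone=6 candle=1 lever=1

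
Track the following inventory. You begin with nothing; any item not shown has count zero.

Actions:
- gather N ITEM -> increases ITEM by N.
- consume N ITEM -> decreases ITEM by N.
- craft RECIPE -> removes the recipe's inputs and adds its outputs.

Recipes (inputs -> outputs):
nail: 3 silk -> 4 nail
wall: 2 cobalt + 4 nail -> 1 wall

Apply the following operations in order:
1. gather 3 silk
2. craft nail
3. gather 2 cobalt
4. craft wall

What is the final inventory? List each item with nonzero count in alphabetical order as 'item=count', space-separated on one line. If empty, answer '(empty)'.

After 1 (gather 3 silk): silk=3
After 2 (craft nail): nail=4
After 3 (gather 2 cobalt): cobalt=2 nail=4
After 4 (craft wall): wall=1

Answer: wall=1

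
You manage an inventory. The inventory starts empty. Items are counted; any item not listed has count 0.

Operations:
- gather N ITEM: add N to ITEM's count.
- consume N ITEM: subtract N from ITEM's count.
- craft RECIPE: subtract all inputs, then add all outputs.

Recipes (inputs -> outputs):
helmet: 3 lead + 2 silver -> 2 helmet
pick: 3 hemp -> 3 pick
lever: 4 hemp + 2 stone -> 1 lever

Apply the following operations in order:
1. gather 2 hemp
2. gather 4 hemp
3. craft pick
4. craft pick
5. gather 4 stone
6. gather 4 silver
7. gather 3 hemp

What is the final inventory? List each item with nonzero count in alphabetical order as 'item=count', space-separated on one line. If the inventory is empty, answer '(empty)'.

Answer: hemp=3 pick=6 silver=4 stone=4

Derivation:
After 1 (gather 2 hemp): hemp=2
After 2 (gather 4 hemp): hemp=6
After 3 (craft pick): hemp=3 pick=3
After 4 (craft pick): pick=6
After 5 (gather 4 stone): pick=6 stone=4
After 6 (gather 4 silver): pick=6 silver=4 stone=4
After 7 (gather 3 hemp): hemp=3 pick=6 silver=4 stone=4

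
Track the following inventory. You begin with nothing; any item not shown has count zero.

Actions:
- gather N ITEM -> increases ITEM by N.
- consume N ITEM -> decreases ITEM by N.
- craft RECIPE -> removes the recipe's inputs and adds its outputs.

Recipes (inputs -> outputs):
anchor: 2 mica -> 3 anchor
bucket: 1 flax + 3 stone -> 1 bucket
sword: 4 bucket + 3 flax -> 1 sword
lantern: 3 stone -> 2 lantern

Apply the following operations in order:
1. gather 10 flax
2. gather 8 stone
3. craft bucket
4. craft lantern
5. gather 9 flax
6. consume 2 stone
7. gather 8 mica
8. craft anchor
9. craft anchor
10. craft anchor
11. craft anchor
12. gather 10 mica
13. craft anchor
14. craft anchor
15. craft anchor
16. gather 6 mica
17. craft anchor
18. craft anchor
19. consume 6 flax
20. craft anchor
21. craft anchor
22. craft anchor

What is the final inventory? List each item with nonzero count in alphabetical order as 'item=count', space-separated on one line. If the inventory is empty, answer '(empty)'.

Answer: anchor=36 bucket=1 flax=12 lantern=2

Derivation:
After 1 (gather 10 flax): flax=10
After 2 (gather 8 stone): flax=10 stone=8
After 3 (craft bucket): bucket=1 flax=9 stone=5
After 4 (craft lantern): bucket=1 flax=9 lantern=2 stone=2
After 5 (gather 9 flax): bucket=1 flax=18 lantern=2 stone=2
After 6 (consume 2 stone): bucket=1 flax=18 lantern=2
After 7 (gather 8 mica): bucket=1 flax=18 lantern=2 mica=8
After 8 (craft anchor): anchor=3 bucket=1 flax=18 lantern=2 mica=6
After 9 (craft anchor): anchor=6 bucket=1 flax=18 lantern=2 mica=4
After 10 (craft anchor): anchor=9 bucket=1 flax=18 lantern=2 mica=2
After 11 (craft anchor): anchor=12 bucket=1 flax=18 lantern=2
After 12 (gather 10 mica): anchor=12 bucket=1 flax=18 lantern=2 mica=10
After 13 (craft anchor): anchor=15 bucket=1 flax=18 lantern=2 mica=8
After 14 (craft anchor): anchor=18 bucket=1 flax=18 lantern=2 mica=6
After 15 (craft anchor): anchor=21 bucket=1 flax=18 lantern=2 mica=4
After 16 (gather 6 mica): anchor=21 bucket=1 flax=18 lantern=2 mica=10
After 17 (craft anchor): anchor=24 bucket=1 flax=18 lantern=2 mica=8
After 18 (craft anchor): anchor=27 bucket=1 flax=18 lantern=2 mica=6
After 19 (consume 6 flax): anchor=27 bucket=1 flax=12 lantern=2 mica=6
After 20 (craft anchor): anchor=30 bucket=1 flax=12 lantern=2 mica=4
After 21 (craft anchor): anchor=33 bucket=1 flax=12 lantern=2 mica=2
After 22 (craft anchor): anchor=36 bucket=1 flax=12 lantern=2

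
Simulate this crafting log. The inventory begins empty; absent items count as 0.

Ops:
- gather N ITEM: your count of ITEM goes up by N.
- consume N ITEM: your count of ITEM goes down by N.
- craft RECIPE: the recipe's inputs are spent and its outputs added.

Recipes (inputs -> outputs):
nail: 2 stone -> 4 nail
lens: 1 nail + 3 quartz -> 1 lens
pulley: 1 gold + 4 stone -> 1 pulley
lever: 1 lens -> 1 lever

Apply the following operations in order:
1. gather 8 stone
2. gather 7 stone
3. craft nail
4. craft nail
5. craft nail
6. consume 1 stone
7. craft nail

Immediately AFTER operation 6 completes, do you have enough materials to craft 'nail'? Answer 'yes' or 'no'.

Answer: yes

Derivation:
After 1 (gather 8 stone): stone=8
After 2 (gather 7 stone): stone=15
After 3 (craft nail): nail=4 stone=13
After 4 (craft nail): nail=8 stone=11
After 5 (craft nail): nail=12 stone=9
After 6 (consume 1 stone): nail=12 stone=8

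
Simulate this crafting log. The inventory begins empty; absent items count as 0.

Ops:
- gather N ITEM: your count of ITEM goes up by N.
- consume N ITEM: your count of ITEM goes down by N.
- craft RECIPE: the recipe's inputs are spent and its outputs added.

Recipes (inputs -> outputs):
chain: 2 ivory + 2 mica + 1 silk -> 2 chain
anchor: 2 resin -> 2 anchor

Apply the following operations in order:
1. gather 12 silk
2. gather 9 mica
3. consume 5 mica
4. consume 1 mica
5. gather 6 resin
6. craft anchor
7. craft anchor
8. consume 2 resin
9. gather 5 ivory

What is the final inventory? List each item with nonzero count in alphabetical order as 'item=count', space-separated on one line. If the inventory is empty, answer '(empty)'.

Answer: anchor=4 ivory=5 mica=3 silk=12

Derivation:
After 1 (gather 12 silk): silk=12
After 2 (gather 9 mica): mica=9 silk=12
After 3 (consume 5 mica): mica=4 silk=12
After 4 (consume 1 mica): mica=3 silk=12
After 5 (gather 6 resin): mica=3 resin=6 silk=12
After 6 (craft anchor): anchor=2 mica=3 resin=4 silk=12
After 7 (craft anchor): anchor=4 mica=3 resin=2 silk=12
After 8 (consume 2 resin): anchor=4 mica=3 silk=12
After 9 (gather 5 ivory): anchor=4 ivory=5 mica=3 silk=12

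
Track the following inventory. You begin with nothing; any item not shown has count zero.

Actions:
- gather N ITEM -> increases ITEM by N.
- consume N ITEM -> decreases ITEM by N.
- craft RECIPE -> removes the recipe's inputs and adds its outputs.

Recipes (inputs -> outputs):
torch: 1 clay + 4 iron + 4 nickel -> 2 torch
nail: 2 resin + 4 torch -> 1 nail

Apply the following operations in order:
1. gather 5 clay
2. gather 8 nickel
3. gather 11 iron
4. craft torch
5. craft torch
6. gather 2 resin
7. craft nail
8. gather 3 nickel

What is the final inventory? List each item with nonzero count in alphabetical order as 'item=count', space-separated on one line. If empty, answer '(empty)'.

After 1 (gather 5 clay): clay=5
After 2 (gather 8 nickel): clay=5 nickel=8
After 3 (gather 11 iron): clay=5 iron=11 nickel=8
After 4 (craft torch): clay=4 iron=7 nickel=4 torch=2
After 5 (craft torch): clay=3 iron=3 torch=4
After 6 (gather 2 resin): clay=3 iron=3 resin=2 torch=4
After 7 (craft nail): clay=3 iron=3 nail=1
After 8 (gather 3 nickel): clay=3 iron=3 nail=1 nickel=3

Answer: clay=3 iron=3 nail=1 nickel=3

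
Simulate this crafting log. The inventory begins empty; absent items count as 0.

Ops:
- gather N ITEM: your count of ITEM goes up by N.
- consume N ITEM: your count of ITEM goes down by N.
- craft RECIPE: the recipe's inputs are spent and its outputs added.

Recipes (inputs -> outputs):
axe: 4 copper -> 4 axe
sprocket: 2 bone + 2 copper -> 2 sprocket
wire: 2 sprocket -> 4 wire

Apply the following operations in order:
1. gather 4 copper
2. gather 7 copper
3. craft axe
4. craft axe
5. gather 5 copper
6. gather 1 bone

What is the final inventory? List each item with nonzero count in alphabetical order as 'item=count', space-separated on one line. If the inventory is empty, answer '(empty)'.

After 1 (gather 4 copper): copper=4
After 2 (gather 7 copper): copper=11
After 3 (craft axe): axe=4 copper=7
After 4 (craft axe): axe=8 copper=3
After 5 (gather 5 copper): axe=8 copper=8
After 6 (gather 1 bone): axe=8 bone=1 copper=8

Answer: axe=8 bone=1 copper=8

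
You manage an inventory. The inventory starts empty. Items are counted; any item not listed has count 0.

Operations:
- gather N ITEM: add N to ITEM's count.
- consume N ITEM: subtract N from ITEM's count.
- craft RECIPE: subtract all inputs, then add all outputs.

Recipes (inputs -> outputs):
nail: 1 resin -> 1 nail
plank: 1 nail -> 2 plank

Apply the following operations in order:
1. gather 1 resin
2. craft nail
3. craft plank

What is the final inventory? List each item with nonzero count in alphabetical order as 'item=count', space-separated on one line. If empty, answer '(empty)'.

After 1 (gather 1 resin): resin=1
After 2 (craft nail): nail=1
After 3 (craft plank): plank=2

Answer: plank=2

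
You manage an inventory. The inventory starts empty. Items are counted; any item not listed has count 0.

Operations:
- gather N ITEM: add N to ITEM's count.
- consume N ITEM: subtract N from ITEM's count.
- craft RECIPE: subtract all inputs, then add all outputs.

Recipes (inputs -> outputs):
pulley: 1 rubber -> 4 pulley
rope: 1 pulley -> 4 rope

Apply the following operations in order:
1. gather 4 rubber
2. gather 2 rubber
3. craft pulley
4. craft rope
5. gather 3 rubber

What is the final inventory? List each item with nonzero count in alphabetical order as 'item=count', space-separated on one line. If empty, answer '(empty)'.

After 1 (gather 4 rubber): rubber=4
After 2 (gather 2 rubber): rubber=6
After 3 (craft pulley): pulley=4 rubber=5
After 4 (craft rope): pulley=3 rope=4 rubber=5
After 5 (gather 3 rubber): pulley=3 rope=4 rubber=8

Answer: pulley=3 rope=4 rubber=8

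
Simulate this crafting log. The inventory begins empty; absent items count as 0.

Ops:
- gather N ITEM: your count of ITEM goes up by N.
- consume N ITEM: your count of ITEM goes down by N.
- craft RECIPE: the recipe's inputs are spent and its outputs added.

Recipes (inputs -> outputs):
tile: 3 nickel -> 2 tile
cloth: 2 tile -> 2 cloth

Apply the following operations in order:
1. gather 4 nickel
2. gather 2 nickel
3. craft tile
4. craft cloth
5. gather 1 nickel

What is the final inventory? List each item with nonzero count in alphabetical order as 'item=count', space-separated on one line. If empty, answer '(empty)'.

After 1 (gather 4 nickel): nickel=4
After 2 (gather 2 nickel): nickel=6
After 3 (craft tile): nickel=3 tile=2
After 4 (craft cloth): cloth=2 nickel=3
After 5 (gather 1 nickel): cloth=2 nickel=4

Answer: cloth=2 nickel=4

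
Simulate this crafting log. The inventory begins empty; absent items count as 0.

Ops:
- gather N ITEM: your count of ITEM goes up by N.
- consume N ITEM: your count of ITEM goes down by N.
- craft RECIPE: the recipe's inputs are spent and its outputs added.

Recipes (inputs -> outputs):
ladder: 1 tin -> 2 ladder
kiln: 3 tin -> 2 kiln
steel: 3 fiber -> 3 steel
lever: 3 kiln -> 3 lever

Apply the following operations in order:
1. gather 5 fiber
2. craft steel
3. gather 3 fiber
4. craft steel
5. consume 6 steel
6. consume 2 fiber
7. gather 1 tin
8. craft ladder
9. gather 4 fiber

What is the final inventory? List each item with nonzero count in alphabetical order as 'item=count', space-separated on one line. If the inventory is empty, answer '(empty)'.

After 1 (gather 5 fiber): fiber=5
After 2 (craft steel): fiber=2 steel=3
After 3 (gather 3 fiber): fiber=5 steel=3
After 4 (craft steel): fiber=2 steel=6
After 5 (consume 6 steel): fiber=2
After 6 (consume 2 fiber): (empty)
After 7 (gather 1 tin): tin=1
After 8 (craft ladder): ladder=2
After 9 (gather 4 fiber): fiber=4 ladder=2

Answer: fiber=4 ladder=2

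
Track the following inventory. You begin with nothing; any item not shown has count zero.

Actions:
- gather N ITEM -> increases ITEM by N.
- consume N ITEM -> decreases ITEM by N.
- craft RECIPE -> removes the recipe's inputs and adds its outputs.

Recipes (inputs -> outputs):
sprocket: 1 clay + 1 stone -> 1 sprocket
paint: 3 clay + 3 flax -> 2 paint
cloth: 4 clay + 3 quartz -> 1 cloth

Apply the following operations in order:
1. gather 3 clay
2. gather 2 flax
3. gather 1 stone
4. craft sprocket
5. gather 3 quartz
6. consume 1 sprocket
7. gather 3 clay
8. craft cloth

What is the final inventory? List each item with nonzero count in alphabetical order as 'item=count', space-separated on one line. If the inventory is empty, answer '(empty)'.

After 1 (gather 3 clay): clay=3
After 2 (gather 2 flax): clay=3 flax=2
After 3 (gather 1 stone): clay=3 flax=2 stone=1
After 4 (craft sprocket): clay=2 flax=2 sprocket=1
After 5 (gather 3 quartz): clay=2 flax=2 quartz=3 sprocket=1
After 6 (consume 1 sprocket): clay=2 flax=2 quartz=3
After 7 (gather 3 clay): clay=5 flax=2 quartz=3
After 8 (craft cloth): clay=1 cloth=1 flax=2

Answer: clay=1 cloth=1 flax=2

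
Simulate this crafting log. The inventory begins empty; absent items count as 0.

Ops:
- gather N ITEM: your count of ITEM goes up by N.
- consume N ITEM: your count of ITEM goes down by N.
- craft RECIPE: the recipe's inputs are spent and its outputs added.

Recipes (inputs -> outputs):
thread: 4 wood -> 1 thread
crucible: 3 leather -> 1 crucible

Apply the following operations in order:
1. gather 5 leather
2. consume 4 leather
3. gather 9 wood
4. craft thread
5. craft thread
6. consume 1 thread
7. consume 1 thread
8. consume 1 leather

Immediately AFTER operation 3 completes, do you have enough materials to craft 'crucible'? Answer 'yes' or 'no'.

After 1 (gather 5 leather): leather=5
After 2 (consume 4 leather): leather=1
After 3 (gather 9 wood): leather=1 wood=9

Answer: no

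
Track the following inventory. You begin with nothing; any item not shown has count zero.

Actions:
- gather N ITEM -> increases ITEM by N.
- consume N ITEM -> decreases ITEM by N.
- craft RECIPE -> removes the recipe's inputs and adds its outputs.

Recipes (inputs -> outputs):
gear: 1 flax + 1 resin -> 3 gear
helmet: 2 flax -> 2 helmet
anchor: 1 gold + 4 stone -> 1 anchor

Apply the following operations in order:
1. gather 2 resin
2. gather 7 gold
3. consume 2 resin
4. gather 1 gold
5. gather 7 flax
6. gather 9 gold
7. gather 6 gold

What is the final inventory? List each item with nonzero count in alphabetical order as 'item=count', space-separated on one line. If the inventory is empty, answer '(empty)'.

Answer: flax=7 gold=23

Derivation:
After 1 (gather 2 resin): resin=2
After 2 (gather 7 gold): gold=7 resin=2
After 3 (consume 2 resin): gold=7
After 4 (gather 1 gold): gold=8
After 5 (gather 7 flax): flax=7 gold=8
After 6 (gather 9 gold): flax=7 gold=17
After 7 (gather 6 gold): flax=7 gold=23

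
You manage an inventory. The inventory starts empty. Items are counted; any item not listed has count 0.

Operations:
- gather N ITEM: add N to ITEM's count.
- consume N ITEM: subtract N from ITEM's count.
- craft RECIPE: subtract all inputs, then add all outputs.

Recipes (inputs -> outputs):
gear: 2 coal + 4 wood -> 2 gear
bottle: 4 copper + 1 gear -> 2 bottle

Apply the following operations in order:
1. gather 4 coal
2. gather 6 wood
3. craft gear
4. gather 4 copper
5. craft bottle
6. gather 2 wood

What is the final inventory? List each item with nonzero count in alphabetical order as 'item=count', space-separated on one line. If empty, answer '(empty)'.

After 1 (gather 4 coal): coal=4
After 2 (gather 6 wood): coal=4 wood=6
After 3 (craft gear): coal=2 gear=2 wood=2
After 4 (gather 4 copper): coal=2 copper=4 gear=2 wood=2
After 5 (craft bottle): bottle=2 coal=2 gear=1 wood=2
After 6 (gather 2 wood): bottle=2 coal=2 gear=1 wood=4

Answer: bottle=2 coal=2 gear=1 wood=4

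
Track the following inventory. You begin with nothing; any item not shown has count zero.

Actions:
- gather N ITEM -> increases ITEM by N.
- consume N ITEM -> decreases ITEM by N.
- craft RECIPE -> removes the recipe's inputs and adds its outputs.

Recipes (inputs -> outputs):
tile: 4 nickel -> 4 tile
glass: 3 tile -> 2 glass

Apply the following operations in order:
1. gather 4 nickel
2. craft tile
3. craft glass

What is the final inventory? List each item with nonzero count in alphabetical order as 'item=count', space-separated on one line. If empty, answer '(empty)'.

Answer: glass=2 tile=1

Derivation:
After 1 (gather 4 nickel): nickel=4
After 2 (craft tile): tile=4
After 3 (craft glass): glass=2 tile=1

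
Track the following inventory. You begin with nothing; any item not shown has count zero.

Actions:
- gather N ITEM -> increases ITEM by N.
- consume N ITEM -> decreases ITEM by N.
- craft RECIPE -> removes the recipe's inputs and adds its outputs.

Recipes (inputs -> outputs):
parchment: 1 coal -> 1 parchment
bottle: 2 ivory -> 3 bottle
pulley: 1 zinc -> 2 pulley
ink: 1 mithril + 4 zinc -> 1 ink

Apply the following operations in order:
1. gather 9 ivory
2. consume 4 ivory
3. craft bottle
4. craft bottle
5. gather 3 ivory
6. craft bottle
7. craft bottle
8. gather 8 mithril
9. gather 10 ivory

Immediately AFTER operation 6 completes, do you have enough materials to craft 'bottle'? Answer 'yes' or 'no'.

Answer: yes

Derivation:
After 1 (gather 9 ivory): ivory=9
After 2 (consume 4 ivory): ivory=5
After 3 (craft bottle): bottle=3 ivory=3
After 4 (craft bottle): bottle=6 ivory=1
After 5 (gather 3 ivory): bottle=6 ivory=4
After 6 (craft bottle): bottle=9 ivory=2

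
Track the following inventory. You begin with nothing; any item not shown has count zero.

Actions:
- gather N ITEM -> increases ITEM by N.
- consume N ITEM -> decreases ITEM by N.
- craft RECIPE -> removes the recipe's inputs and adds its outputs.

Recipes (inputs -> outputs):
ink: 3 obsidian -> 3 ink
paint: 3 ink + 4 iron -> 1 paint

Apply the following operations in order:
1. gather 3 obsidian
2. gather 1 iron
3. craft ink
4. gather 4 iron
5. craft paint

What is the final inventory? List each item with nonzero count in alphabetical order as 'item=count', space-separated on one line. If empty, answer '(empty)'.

After 1 (gather 3 obsidian): obsidian=3
After 2 (gather 1 iron): iron=1 obsidian=3
After 3 (craft ink): ink=3 iron=1
After 4 (gather 4 iron): ink=3 iron=5
After 5 (craft paint): iron=1 paint=1

Answer: iron=1 paint=1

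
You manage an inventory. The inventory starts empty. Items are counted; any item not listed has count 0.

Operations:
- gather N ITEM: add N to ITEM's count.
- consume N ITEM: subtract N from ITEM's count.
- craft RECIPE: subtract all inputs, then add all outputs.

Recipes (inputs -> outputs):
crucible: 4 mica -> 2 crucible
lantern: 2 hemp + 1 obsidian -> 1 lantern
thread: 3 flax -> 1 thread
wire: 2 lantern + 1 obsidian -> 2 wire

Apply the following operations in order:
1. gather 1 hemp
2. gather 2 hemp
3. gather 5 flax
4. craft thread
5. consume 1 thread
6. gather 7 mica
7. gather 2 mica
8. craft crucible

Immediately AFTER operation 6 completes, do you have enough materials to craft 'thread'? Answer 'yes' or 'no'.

After 1 (gather 1 hemp): hemp=1
After 2 (gather 2 hemp): hemp=3
After 3 (gather 5 flax): flax=5 hemp=3
After 4 (craft thread): flax=2 hemp=3 thread=1
After 5 (consume 1 thread): flax=2 hemp=3
After 6 (gather 7 mica): flax=2 hemp=3 mica=7

Answer: no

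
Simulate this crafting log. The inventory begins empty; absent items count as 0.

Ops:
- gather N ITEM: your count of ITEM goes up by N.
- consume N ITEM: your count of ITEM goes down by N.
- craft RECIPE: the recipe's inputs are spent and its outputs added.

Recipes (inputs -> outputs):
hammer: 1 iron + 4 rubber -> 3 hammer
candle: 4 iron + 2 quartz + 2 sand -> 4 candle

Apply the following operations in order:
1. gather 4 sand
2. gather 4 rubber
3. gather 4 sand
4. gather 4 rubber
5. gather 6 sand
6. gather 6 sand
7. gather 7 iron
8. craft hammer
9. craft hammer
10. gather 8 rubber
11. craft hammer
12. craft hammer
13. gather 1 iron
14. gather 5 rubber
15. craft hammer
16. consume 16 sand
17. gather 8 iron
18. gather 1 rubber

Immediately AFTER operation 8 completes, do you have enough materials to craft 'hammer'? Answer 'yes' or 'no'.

After 1 (gather 4 sand): sand=4
After 2 (gather 4 rubber): rubber=4 sand=4
After 3 (gather 4 sand): rubber=4 sand=8
After 4 (gather 4 rubber): rubber=8 sand=8
After 5 (gather 6 sand): rubber=8 sand=14
After 6 (gather 6 sand): rubber=8 sand=20
After 7 (gather 7 iron): iron=7 rubber=8 sand=20
After 8 (craft hammer): hammer=3 iron=6 rubber=4 sand=20

Answer: yes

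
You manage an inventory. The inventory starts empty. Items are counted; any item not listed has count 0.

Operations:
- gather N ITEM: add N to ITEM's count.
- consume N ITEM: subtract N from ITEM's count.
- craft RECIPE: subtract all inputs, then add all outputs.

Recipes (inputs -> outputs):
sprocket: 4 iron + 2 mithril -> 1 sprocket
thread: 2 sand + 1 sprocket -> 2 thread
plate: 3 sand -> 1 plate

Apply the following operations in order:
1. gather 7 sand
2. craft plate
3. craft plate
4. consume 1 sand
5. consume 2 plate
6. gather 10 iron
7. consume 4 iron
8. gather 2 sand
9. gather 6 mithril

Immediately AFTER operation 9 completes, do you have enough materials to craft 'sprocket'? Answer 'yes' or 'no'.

Answer: yes

Derivation:
After 1 (gather 7 sand): sand=7
After 2 (craft plate): plate=1 sand=4
After 3 (craft plate): plate=2 sand=1
After 4 (consume 1 sand): plate=2
After 5 (consume 2 plate): (empty)
After 6 (gather 10 iron): iron=10
After 7 (consume 4 iron): iron=6
After 8 (gather 2 sand): iron=6 sand=2
After 9 (gather 6 mithril): iron=6 mithril=6 sand=2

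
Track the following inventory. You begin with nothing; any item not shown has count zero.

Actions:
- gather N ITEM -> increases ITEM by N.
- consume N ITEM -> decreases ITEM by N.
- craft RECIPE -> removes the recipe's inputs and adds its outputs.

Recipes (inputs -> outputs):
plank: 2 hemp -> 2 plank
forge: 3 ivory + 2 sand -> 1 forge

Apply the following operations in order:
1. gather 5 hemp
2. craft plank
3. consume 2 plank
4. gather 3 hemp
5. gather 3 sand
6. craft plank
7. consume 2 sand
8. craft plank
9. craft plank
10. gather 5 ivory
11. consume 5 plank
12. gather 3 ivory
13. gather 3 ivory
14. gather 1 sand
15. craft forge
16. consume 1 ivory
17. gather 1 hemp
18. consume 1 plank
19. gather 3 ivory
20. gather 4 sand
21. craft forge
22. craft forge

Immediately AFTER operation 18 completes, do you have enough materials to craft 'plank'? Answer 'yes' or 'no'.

Answer: no

Derivation:
After 1 (gather 5 hemp): hemp=5
After 2 (craft plank): hemp=3 plank=2
After 3 (consume 2 plank): hemp=3
After 4 (gather 3 hemp): hemp=6
After 5 (gather 3 sand): hemp=6 sand=3
After 6 (craft plank): hemp=4 plank=2 sand=3
After 7 (consume 2 sand): hemp=4 plank=2 sand=1
After 8 (craft plank): hemp=2 plank=4 sand=1
After 9 (craft plank): plank=6 sand=1
After 10 (gather 5 ivory): ivory=5 plank=6 sand=1
After 11 (consume 5 plank): ivory=5 plank=1 sand=1
After 12 (gather 3 ivory): ivory=8 plank=1 sand=1
After 13 (gather 3 ivory): ivory=11 plank=1 sand=1
After 14 (gather 1 sand): ivory=11 plank=1 sand=2
After 15 (craft forge): forge=1 ivory=8 plank=1
After 16 (consume 1 ivory): forge=1 ivory=7 plank=1
After 17 (gather 1 hemp): forge=1 hemp=1 ivory=7 plank=1
After 18 (consume 1 plank): forge=1 hemp=1 ivory=7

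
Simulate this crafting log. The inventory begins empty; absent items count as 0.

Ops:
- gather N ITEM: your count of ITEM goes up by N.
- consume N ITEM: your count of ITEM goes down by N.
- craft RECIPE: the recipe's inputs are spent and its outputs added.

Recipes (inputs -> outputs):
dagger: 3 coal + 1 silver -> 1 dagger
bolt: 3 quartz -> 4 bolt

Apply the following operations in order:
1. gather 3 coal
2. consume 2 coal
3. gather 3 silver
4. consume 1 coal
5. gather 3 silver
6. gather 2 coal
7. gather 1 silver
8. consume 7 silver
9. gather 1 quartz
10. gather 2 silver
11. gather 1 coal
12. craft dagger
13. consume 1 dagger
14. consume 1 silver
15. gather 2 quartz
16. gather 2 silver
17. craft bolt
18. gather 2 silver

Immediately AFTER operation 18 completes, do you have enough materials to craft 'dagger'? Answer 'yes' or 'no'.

Answer: no

Derivation:
After 1 (gather 3 coal): coal=3
After 2 (consume 2 coal): coal=1
After 3 (gather 3 silver): coal=1 silver=3
After 4 (consume 1 coal): silver=3
After 5 (gather 3 silver): silver=6
After 6 (gather 2 coal): coal=2 silver=6
After 7 (gather 1 silver): coal=2 silver=7
After 8 (consume 7 silver): coal=2
After 9 (gather 1 quartz): coal=2 quartz=1
After 10 (gather 2 silver): coal=2 quartz=1 silver=2
After 11 (gather 1 coal): coal=3 quartz=1 silver=2
After 12 (craft dagger): dagger=1 quartz=1 silver=1
After 13 (consume 1 dagger): quartz=1 silver=1
After 14 (consume 1 silver): quartz=1
After 15 (gather 2 quartz): quartz=3
After 16 (gather 2 silver): quartz=3 silver=2
After 17 (craft bolt): bolt=4 silver=2
After 18 (gather 2 silver): bolt=4 silver=4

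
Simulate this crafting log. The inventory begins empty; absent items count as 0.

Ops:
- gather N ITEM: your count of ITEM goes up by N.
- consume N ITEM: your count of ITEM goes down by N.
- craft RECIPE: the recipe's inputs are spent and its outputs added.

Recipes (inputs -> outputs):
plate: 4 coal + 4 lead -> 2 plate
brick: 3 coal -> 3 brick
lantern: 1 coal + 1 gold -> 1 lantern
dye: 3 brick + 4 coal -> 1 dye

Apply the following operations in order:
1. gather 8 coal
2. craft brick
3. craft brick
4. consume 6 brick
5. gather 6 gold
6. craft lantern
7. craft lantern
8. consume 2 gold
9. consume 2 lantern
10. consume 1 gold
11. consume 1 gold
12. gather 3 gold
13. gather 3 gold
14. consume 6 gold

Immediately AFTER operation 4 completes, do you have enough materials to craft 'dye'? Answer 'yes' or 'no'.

After 1 (gather 8 coal): coal=8
After 2 (craft brick): brick=3 coal=5
After 3 (craft brick): brick=6 coal=2
After 4 (consume 6 brick): coal=2

Answer: no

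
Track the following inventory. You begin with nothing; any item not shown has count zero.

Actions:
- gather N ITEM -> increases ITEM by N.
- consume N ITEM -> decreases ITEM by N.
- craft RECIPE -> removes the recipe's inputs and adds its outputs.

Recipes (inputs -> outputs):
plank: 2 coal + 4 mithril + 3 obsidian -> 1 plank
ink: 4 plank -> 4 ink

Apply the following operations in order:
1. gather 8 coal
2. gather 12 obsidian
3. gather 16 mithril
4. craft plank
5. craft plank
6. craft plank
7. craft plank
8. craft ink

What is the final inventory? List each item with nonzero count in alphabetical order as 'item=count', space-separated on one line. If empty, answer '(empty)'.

After 1 (gather 8 coal): coal=8
After 2 (gather 12 obsidian): coal=8 obsidian=12
After 3 (gather 16 mithril): coal=8 mithril=16 obsidian=12
After 4 (craft plank): coal=6 mithril=12 obsidian=9 plank=1
After 5 (craft plank): coal=4 mithril=8 obsidian=6 plank=2
After 6 (craft plank): coal=2 mithril=4 obsidian=3 plank=3
After 7 (craft plank): plank=4
After 8 (craft ink): ink=4

Answer: ink=4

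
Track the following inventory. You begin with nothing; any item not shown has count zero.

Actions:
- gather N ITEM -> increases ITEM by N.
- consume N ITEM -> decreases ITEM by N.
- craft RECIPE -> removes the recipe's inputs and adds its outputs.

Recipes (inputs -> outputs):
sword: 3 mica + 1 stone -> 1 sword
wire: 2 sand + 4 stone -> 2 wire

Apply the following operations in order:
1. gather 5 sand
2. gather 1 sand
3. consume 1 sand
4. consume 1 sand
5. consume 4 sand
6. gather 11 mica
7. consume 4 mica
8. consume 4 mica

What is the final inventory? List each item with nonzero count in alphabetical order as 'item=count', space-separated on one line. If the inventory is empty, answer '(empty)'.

After 1 (gather 5 sand): sand=5
After 2 (gather 1 sand): sand=6
After 3 (consume 1 sand): sand=5
After 4 (consume 1 sand): sand=4
After 5 (consume 4 sand): (empty)
After 6 (gather 11 mica): mica=11
After 7 (consume 4 mica): mica=7
After 8 (consume 4 mica): mica=3

Answer: mica=3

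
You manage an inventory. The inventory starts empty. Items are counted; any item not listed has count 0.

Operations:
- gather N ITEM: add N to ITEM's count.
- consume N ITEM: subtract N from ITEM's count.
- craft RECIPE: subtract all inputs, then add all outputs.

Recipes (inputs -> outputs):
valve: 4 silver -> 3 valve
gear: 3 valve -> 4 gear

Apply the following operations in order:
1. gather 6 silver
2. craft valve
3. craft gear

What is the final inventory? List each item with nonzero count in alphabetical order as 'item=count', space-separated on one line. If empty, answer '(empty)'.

Answer: gear=4 silver=2

Derivation:
After 1 (gather 6 silver): silver=6
After 2 (craft valve): silver=2 valve=3
After 3 (craft gear): gear=4 silver=2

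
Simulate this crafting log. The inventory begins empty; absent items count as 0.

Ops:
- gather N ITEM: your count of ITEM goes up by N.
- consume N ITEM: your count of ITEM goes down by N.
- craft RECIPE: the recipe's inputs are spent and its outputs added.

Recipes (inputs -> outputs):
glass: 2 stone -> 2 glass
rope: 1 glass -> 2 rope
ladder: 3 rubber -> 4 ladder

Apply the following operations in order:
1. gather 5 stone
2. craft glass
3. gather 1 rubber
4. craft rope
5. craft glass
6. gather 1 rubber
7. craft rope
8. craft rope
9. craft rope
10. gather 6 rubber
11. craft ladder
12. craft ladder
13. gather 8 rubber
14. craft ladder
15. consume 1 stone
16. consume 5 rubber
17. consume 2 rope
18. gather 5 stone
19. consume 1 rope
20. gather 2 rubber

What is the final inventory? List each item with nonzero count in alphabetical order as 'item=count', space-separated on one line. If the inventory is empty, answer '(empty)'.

Answer: ladder=12 rope=5 rubber=4 stone=5

Derivation:
After 1 (gather 5 stone): stone=5
After 2 (craft glass): glass=2 stone=3
After 3 (gather 1 rubber): glass=2 rubber=1 stone=3
After 4 (craft rope): glass=1 rope=2 rubber=1 stone=3
After 5 (craft glass): glass=3 rope=2 rubber=1 stone=1
After 6 (gather 1 rubber): glass=3 rope=2 rubber=2 stone=1
After 7 (craft rope): glass=2 rope=4 rubber=2 stone=1
After 8 (craft rope): glass=1 rope=6 rubber=2 stone=1
After 9 (craft rope): rope=8 rubber=2 stone=1
After 10 (gather 6 rubber): rope=8 rubber=8 stone=1
After 11 (craft ladder): ladder=4 rope=8 rubber=5 stone=1
After 12 (craft ladder): ladder=8 rope=8 rubber=2 stone=1
After 13 (gather 8 rubber): ladder=8 rope=8 rubber=10 stone=1
After 14 (craft ladder): ladder=12 rope=8 rubber=7 stone=1
After 15 (consume 1 stone): ladder=12 rope=8 rubber=7
After 16 (consume 5 rubber): ladder=12 rope=8 rubber=2
After 17 (consume 2 rope): ladder=12 rope=6 rubber=2
After 18 (gather 5 stone): ladder=12 rope=6 rubber=2 stone=5
After 19 (consume 1 rope): ladder=12 rope=5 rubber=2 stone=5
After 20 (gather 2 rubber): ladder=12 rope=5 rubber=4 stone=5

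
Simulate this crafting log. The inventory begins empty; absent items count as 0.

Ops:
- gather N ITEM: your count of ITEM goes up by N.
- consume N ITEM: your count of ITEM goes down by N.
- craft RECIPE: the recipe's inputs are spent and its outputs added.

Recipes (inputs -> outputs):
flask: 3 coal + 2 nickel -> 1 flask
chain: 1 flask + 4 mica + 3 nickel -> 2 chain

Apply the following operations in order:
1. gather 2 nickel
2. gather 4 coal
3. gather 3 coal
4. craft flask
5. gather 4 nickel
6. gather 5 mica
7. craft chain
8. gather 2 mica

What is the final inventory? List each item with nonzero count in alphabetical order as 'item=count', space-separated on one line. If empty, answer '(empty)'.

After 1 (gather 2 nickel): nickel=2
After 2 (gather 4 coal): coal=4 nickel=2
After 3 (gather 3 coal): coal=7 nickel=2
After 4 (craft flask): coal=4 flask=1
After 5 (gather 4 nickel): coal=4 flask=1 nickel=4
After 6 (gather 5 mica): coal=4 flask=1 mica=5 nickel=4
After 7 (craft chain): chain=2 coal=4 mica=1 nickel=1
After 8 (gather 2 mica): chain=2 coal=4 mica=3 nickel=1

Answer: chain=2 coal=4 mica=3 nickel=1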